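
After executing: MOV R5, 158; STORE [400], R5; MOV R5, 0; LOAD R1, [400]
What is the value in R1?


Register and memory trace:
  MOV R5, 158  → R5 = 158
  STORE [400], R5  → mem[400] = 158
  MOV R5, 0  → R5 = 0
  LOAD R1, [400]  → R1 = mem[400] = 158
Final: R1 = 158

158


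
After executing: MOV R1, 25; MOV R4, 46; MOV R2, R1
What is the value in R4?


Register state trace:
  MOV R1, 25  → R1 = 25
  MOV R4, 46  → R4 = 46
  MOV R2, R1  → R2 = 25
Final: R4 = 46

46


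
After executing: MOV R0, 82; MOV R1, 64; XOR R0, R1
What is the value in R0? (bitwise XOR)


Register state trace:
  MOV R0, 82  → R0 = 82 (0b01010010)
  MOV R1, 64  → R1 = 64 (0b01000000)
  XOR R0, R1  → R0 = 82 XOR 64 = 18 (0b00010010)
Final: R0 = 18

18


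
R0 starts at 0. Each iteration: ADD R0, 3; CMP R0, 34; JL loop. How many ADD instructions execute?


Loop trace (R0 starts at 0, target 34, step 3):
  ADD #1: R0 = 0 + 3 = 3  → 3 < 34, loop
  ADD #2: R0 = 3 + 3 = 6  → 6 < 34, loop
  ADD #3: R0 = 6 + 3 = 9  → 9 < 34, loop
  ADD #4: R0 = 9 + 3 = 12  → 12 < 34, loop
  ADD #5: R0 = 12 + 3 = 15  → 15 < 34, loop
  ADD #6: R0 = 15 + 3 = 18  → 18 < 34, loop
  ADD #7: R0 = 18 + 3 = 21  → 21 < 34, loop
  ADD #8: R0 = 21 + 3 = 24  → 24 < 34, loop
  ADD #9: R0 = 24 + 3 = 27  → 27 < 34, loop
  ADD #10: R0 = 27 + 3 = 30  → 30 < 34, loop
  ADD #11: R0 = 30 + 3 = 33  → 33 < 34, loop
  ADD #12: R0 = 33 + 3 = 36  → 36 >= 34, exit
Total ADD instructions: 12

12


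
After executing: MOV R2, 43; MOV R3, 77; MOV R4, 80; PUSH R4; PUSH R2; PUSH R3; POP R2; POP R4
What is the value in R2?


Stack trace (top is rightmost):
  MOV R2, 43  → R2 = 43
  MOV R3, 77  → R3 = 77
  MOV R4, 80  → R4 = 80
  PUSH R4  → stack: [80]
  PUSH R2  → stack: [80, 43]
  PUSH R3  → stack: [80, 43, 77]
  POP R2  → R2 = 77, stack: [80, 43]
  POP R4  → R4 = 43, stack: [80]
Final: R2 = 77

77


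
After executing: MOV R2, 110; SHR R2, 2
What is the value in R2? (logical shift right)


Register state trace:
  MOV R2, 110  → R2 = 110
  SHR R2, 2  → R2 = 110 >> 2 = 110 // 2^2 = 27
Final: R2 = 27

27


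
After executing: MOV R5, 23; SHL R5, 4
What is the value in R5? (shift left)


Register state trace:
  MOV R5, 23  → R5 = 23
  SHL R5, 4  → R5 = 23 << 4 = 23 * 2^4 = 368
Final: R5 = 368

368


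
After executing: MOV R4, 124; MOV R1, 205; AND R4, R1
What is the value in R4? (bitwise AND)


Register state trace:
  MOV R4, 124  → R4 = 124 (0b01111100)
  MOV R1, 205  → R1 = 205 (0b11001101)
  AND R4, R1  → R4 = 124 AND 205 = 76 (0b01001100)
Final: R4 = 76

76


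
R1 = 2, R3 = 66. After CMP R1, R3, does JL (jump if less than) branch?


Trace:
  R1 = 2, R3 = 66
  CMP R1, R3  → compares 2 vs 66
  JL checks: is 2 less than 66?
  2 < 66, so condition is true
Branch taken: Yes

Yes


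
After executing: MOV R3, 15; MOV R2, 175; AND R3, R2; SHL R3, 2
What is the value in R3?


Register state trace:
  MOV R3, 15  → R3 = 15 (0b00001111)
  MOV R2, 175  → R2 = 175 (0b10101111)
  AND R3, R2  → R3 = 15 AND 175 = 15 (0b00001111)
  SHL R3, 2  → R3 = 15 << 2 = 60
Final: R3 = 60

60


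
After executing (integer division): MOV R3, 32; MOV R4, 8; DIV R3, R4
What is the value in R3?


Register state trace:
  MOV R3, 32  → R3 = 32
  MOV R4, 8  → R4 = 8
  DIV R3, R4  → R3 = 32 // 8 = 4
Final: R3 = 4

4


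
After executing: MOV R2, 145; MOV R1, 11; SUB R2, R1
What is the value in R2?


Register state trace:
  MOV R2, 145  → R2 = 145
  MOV R1, 11  → R1 = 11
  SUB R2, R1  → R2 = 145 - 11 = 134
Final: R2 = 134

134


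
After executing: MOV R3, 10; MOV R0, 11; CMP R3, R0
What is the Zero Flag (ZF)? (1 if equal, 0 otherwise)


Register state trace:
  MOV R3, 10  → R3 = 10
  MOV R0, 11  → R0 = 11
  CMP R3, R0  → computes 10 - 11 = -1
  Result is nonzero, so values are not equal
ZF = 0

0


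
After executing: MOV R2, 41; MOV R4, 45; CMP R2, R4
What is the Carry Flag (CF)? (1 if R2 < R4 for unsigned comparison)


Register state trace:
  MOV R2, 41  → R2 = 41
  MOV R4, 45  → R4 = 45
  CMP R2, R4  → unsigned 41 - 45: borrow occurs
  41 < 45, so CF = 1
CF = 1

1


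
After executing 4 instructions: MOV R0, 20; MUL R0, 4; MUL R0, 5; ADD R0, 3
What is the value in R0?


Register state trace:
  MOV R0, 20  → R0 = 20
  MUL R0, 4  → R0 = 20 * 4 = 80
  MUL R0, 5  → R0 = 80 * 5 = 400
  ADD R0, 3  → R0 = 400 + 3 = 403
Final: R0 = 403

403


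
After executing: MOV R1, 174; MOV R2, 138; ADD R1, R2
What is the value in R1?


Register state trace:
  MOV R1, 174  → R1 = 174
  MOV R2, 138  → R2 = 138
  ADD R1, R2  → R1 = 174 + 138 = 312
Final: R1 = 312

312


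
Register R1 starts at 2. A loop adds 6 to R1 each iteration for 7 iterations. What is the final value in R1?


Starting value: R1 = 2
  Iter 1: R1 = 2 + 6 = 8
  Iter 2: R1 = 8 + 6 = 14
  Iter 3: R1 = 14 + 6 = 20
  Iter 4: R1 = 20 + 6 = 26
  Iter 5: R1 = 26 + 6 = 32
  Iter 6: R1 = 32 + 6 = 38
  Iter 7: R1 = 38 + 6 = 44
Final: R1 = 44

44


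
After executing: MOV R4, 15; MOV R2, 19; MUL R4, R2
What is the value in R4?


Register state trace:
  MOV R4, 15  → R4 = 15
  MOV R2, 19  → R2 = 19
  MUL R4, R2  → R4 = 15 * 19 = 285
Final: R4 = 285

285


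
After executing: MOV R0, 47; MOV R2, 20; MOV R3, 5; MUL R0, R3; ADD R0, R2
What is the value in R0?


Register state trace:
  MOV R0, 47  → R0 = 47
  MOV R2, 20  → R2 = 20
  MOV R3, 5  → R3 = 5
  MUL R0, R3  → R0 = 47 * 5 = 235
  ADD R0, R2  → R0 = 235 + 20 = 255
Final: R0 = 255

255


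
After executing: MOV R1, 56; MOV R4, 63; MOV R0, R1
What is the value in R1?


Register state trace:
  MOV R1, 56  → R1 = 56
  MOV R4, 63  → R4 = 63
  MOV R0, R1  → R0 = 56
Final: R1 = 56

56


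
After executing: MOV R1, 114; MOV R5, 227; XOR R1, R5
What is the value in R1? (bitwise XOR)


Register state trace:
  MOV R1, 114  → R1 = 114 (0b01110010)
  MOV R5, 227  → R5 = 227 (0b11100011)
  XOR R1, R5  → R1 = 114 XOR 227 = 145 (0b10010001)
Final: R1 = 145

145


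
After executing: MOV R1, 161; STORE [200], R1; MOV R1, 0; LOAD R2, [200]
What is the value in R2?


Register and memory trace:
  MOV R1, 161  → R1 = 161
  STORE [200], R1  → mem[200] = 161
  MOV R1, 0  → R1 = 0
  LOAD R2, [200]  → R2 = mem[200] = 161
Final: R2 = 161

161


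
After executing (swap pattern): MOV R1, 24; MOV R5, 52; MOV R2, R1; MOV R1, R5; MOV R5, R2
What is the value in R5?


Register state trace (swap pattern):
  MOV R1, 24  → R1 = 24
  MOV R5, 52  → R5 = 52
  MOV R2, R1  → R2 = 24  (save R1)
  MOV R1, R5  → R1 = 52  (R1 gets R5's value)
  MOV R5, R2  → R5 = 24  (R5 gets saved value)
Final: R5 = 24

24


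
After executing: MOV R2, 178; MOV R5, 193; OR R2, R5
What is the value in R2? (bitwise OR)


Register state trace:
  MOV R2, 178  → R2 = 178 (0b10110010)
  MOV R5, 193  → R5 = 193 (0b11000001)
  OR R2, R5   → R2 = 178 OR 193 = 243 (0b11110011)
Final: R2 = 243

243


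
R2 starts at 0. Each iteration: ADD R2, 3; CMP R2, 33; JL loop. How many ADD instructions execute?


Loop trace (R2 starts at 0, target 33, step 3):
  ADD #1: R2 = 0 + 3 = 3  → 3 < 33, loop
  ADD #2: R2 = 3 + 3 = 6  → 6 < 33, loop
  ADD #3: R2 = 6 + 3 = 9  → 9 < 33, loop
  ADD #4: R2 = 9 + 3 = 12  → 12 < 33, loop
  ADD #5: R2 = 12 + 3 = 15  → 15 < 33, loop
  ADD #6: R2 = 15 + 3 = 18  → 18 < 33, loop
  ADD #7: R2 = 18 + 3 = 21  → 21 < 33, loop
  ADD #8: R2 = 21 + 3 = 24  → 24 < 33, loop
  ADD #9: R2 = 24 + 3 = 27  → 27 < 33, loop
  ADD #10: R2 = 27 + 3 = 30  → 30 < 33, loop
  ADD #11: R2 = 30 + 3 = 33  → 33 >= 33, exit
Total ADD instructions: 11

11


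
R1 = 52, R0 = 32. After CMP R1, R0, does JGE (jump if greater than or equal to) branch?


Trace:
  R1 = 52, R0 = 32
  CMP R1, R0  → compares 52 vs 32
  JGE checks: is 52 greater than or equal to 32?
  52 > 32, so condition is true
Branch taken: Yes

Yes


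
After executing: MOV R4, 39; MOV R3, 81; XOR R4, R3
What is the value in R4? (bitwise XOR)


Register state trace:
  MOV R4, 39  → R4 = 39 (0b00100111)
  MOV R3, 81  → R3 = 81 (0b01010001)
  XOR R4, R3  → R4 = 39 XOR 81 = 118 (0b01110110)
Final: R4 = 118

118


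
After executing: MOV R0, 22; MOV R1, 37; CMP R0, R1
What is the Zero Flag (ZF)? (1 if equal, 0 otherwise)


Register state trace:
  MOV R0, 22  → R0 = 22
  MOV R1, 37  → R1 = 37
  CMP R0, R1  → computes 22 - 37 = -15
  Result is nonzero, so values are not equal
ZF = 0

0


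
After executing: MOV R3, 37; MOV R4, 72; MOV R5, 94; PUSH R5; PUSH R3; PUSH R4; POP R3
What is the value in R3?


Stack trace (top is rightmost):
  MOV R3, 37  → R3 = 37
  MOV R4, 72  → R4 = 72
  MOV R5, 94  → R5 = 94
  PUSH R5  → stack: [94]
  PUSH R3  → stack: [94, 37]
  PUSH R4  → stack: [94, 37, 72]
  POP R3  → R3 = 72, stack: [94, 37]
Final: R3 = 72

72


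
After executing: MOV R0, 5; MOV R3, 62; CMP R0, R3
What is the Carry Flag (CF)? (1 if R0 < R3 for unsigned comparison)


Register state trace:
  MOV R0, 5  → R0 = 5
  MOV R3, 62  → R3 = 62
  CMP R0, R3  → unsigned 5 - 62: borrow occurs
  5 < 62, so CF = 1
CF = 1

1


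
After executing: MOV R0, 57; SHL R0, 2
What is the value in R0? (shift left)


Register state trace:
  MOV R0, 57  → R0 = 57
  SHL R0, 2  → R0 = 57 << 2 = 57 * 2^2 = 228
Final: R0 = 228

228


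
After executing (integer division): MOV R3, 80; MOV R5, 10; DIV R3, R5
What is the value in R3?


Register state trace:
  MOV R3, 80  → R3 = 80
  MOV R5, 10  → R5 = 10
  DIV R3, R5  → R3 = 80 // 10 = 8
Final: R3 = 8

8


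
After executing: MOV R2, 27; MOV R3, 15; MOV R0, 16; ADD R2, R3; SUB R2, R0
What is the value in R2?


Register state trace:
  MOV R2, 27  → R2 = 27
  MOV R3, 15  → R3 = 15
  MOV R0, 16  → R0 = 16
  ADD R2, R3  → R2 = 27 + 15 = 42
  SUB R2, R0  → R2 = 42 - 16 = 26
Final: R2 = 26

26


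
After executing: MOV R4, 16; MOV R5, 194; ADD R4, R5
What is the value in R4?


Register state trace:
  MOV R4, 16  → R4 = 16
  MOV R5, 194  → R5 = 194
  ADD R4, R5  → R4 = 16 + 194 = 210
Final: R4 = 210

210


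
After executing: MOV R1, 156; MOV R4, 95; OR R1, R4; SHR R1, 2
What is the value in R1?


Register state trace:
  MOV R1, 156  → R1 = 156 (0b10011100)
  MOV R4, 95  → R4 = 95 (0b01011111)
  OR R1, R4  → R1 = 156 OR 95 = 223 (0b11011111)
  SHR R1, 2  → R1 = 223 >> 2 = 55
Final: R1 = 55

55


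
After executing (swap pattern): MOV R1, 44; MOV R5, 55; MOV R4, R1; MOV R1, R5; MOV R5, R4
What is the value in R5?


Register state trace (swap pattern):
  MOV R1, 44  → R1 = 44
  MOV R5, 55  → R5 = 55
  MOV R4, R1  → R4 = 44  (save R1)
  MOV R1, R5  → R1 = 55  (R1 gets R5's value)
  MOV R5, R4  → R5 = 44  (R5 gets saved value)
Final: R5 = 44

44


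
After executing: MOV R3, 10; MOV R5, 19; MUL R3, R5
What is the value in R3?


Register state trace:
  MOV R3, 10  → R3 = 10
  MOV R5, 19  → R5 = 19
  MUL R3, R5  → R3 = 10 * 19 = 190
Final: R3 = 190

190


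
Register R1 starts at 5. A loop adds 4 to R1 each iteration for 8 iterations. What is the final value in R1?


Starting value: R1 = 5
  Iter 1: R1 = 5 + 4 = 9
  Iter 2: R1 = 9 + 4 = 13
  Iter 3: R1 = 13 + 4 = 17
  Iter 4: R1 = 17 + 4 = 21
  Iter 5: R1 = 21 + 4 = 25
  Iter 6: R1 = 25 + 4 = 29
  Iter 7: R1 = 29 + 4 = 33
  Iter 8: R1 = 33 + 4 = 37
Final: R1 = 37

37


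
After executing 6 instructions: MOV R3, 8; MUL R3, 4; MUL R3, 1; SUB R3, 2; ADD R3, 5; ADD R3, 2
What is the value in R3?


Register state trace:
  MOV R3, 8  → R3 = 8
  MUL R3, 4  → R3 = 8 * 4 = 32
  MUL R3, 1  → R3 = 32 * 1 = 32
  SUB R3, 2  → R3 = 32 - 2 = 30
  ADD R3, 5  → R3 = 30 + 5 = 35
  ADD R3, 2  → R3 = 35 + 2 = 37
Final: R3 = 37

37


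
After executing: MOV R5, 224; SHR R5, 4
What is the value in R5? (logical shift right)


Register state trace:
  MOV R5, 224  → R5 = 224
  SHR R5, 4  → R5 = 224 >> 4 = 224 // 2^4 = 14
Final: R5 = 14

14


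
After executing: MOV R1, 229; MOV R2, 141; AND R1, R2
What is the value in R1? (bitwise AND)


Register state trace:
  MOV R1, 229  → R1 = 229 (0b11100101)
  MOV R2, 141  → R2 = 141 (0b10001101)
  AND R1, R2  → R1 = 229 AND 141 = 133 (0b10000101)
Final: R1 = 133

133


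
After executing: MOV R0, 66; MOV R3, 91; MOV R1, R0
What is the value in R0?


Register state trace:
  MOV R0, 66  → R0 = 66
  MOV R3, 91  → R3 = 91
  MOV R1, R0  → R1 = 66
Final: R0 = 66

66


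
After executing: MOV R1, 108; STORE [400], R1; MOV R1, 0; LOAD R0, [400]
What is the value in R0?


Register and memory trace:
  MOV R1, 108  → R1 = 108
  STORE [400], R1  → mem[400] = 108
  MOV R1, 0  → R1 = 0
  LOAD R0, [400]  → R0 = mem[400] = 108
Final: R0 = 108

108


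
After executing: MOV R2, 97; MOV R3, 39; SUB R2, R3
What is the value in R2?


Register state trace:
  MOV R2, 97  → R2 = 97
  MOV R3, 39  → R3 = 39
  SUB R2, R3  → R2 = 97 - 39 = 58
Final: R2 = 58

58


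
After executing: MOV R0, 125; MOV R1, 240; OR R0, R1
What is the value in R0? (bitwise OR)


Register state trace:
  MOV R0, 125  → R0 = 125 (0b01111101)
  MOV R1, 240  → R1 = 240 (0b11110000)
  OR R0, R1   → R0 = 125 OR 240 = 253 (0b11111101)
Final: R0 = 253

253


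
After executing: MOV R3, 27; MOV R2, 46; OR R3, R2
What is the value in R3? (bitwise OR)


Register state trace:
  MOV R3, 27  → R3 = 27 (0b00011011)
  MOV R2, 46  → R2 = 46 (0b00101110)
  OR R3, R2   → R3 = 27 OR 46 = 63 (0b00111111)
Final: R3 = 63

63


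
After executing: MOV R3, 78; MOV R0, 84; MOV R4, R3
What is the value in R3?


Register state trace:
  MOV R3, 78  → R3 = 78
  MOV R0, 84  → R0 = 84
  MOV R4, R3  → R4 = 78
Final: R3 = 78

78


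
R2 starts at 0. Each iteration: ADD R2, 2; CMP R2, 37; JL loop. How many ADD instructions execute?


Loop trace (R2 starts at 0, target 37, step 2):
  ADD #1: R2 = 0 + 2 = 2  → 2 < 37, loop
  ADD #2: R2 = 2 + 2 = 4  → 4 < 37, loop
  ADD #3: R2 = 4 + 2 = 6  → 6 < 37, loop
  ADD #4: R2 = 6 + 2 = 8  → 8 < 37, loop
  ADD #5: R2 = 8 + 2 = 10  → 10 < 37, loop
  ADD #6: R2 = 10 + 2 = 12  → 12 < 37, loop
  ADD #7: R2 = 12 + 2 = 14  → 14 < 37, loop
  ADD #8: R2 = 14 + 2 = 16  → 16 < 37, loop
  ADD #9: R2 = 16 + 2 = 18  → 18 < 37, loop
  ADD #10: R2 = 18 + 2 = 20  → 20 < 37, loop
  ADD #11: R2 = 20 + 2 = 22  → 22 < 37, loop
  ADD #12: R2 = 22 + 2 = 24  → 24 < 37, loop
  ADD #13: R2 = 24 + 2 = 26  → 26 < 37, loop
  ADD #14: R2 = 26 + 2 = 28  → 28 < 37, loop
  ADD #15: R2 = 28 + 2 = 30  → 30 < 37, loop
  ADD #16: R2 = 30 + 2 = 32  → 32 < 37, loop
  ADD #17: R2 = 32 + 2 = 34  → 34 < 37, loop
  ADD #18: R2 = 34 + 2 = 36  → 36 < 37, loop
  ADD #19: R2 = 36 + 2 = 38  → 38 >= 37, exit
Total ADD instructions: 19

19


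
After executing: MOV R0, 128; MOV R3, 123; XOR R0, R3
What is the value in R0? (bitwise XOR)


Register state trace:
  MOV R0, 128  → R0 = 128 (0b10000000)
  MOV R3, 123  → R3 = 123 (0b01111011)
  XOR R0, R3  → R0 = 128 XOR 123 = 251 (0b11111011)
Final: R0 = 251

251


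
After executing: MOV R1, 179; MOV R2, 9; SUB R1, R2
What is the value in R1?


Register state trace:
  MOV R1, 179  → R1 = 179
  MOV R2, 9  → R2 = 9
  SUB R1, R2  → R1 = 179 - 9 = 170
Final: R1 = 170

170


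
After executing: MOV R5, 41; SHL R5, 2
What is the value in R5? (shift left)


Register state trace:
  MOV R5, 41  → R5 = 41
  SHL R5, 2  → R5 = 41 << 2 = 41 * 2^2 = 164
Final: R5 = 164

164


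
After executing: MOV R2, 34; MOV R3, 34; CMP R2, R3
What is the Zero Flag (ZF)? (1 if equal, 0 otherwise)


Register state trace:
  MOV R2, 34  → R2 = 34
  MOV R3, 34  → R3 = 34
  CMP R2, R3  → computes 34 - 34 = 0
  Result is zero, so values are equal
ZF = 1

1


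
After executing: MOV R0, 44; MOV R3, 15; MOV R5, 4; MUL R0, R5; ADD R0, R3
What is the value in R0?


Register state trace:
  MOV R0, 44  → R0 = 44
  MOV R3, 15  → R3 = 15
  MOV R5, 4  → R5 = 4
  MUL R0, R5  → R0 = 44 * 4 = 176
  ADD R0, R3  → R0 = 176 + 15 = 191
Final: R0 = 191

191


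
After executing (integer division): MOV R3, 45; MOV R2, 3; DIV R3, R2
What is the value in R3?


Register state trace:
  MOV R3, 45  → R3 = 45
  MOV R2, 3  → R2 = 3
  DIV R3, R2  → R3 = 45 // 3 = 15
Final: R3 = 15

15


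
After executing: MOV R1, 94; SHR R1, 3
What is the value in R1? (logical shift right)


Register state trace:
  MOV R1, 94  → R1 = 94
  SHR R1, 3  → R1 = 94 >> 3 = 94 // 2^3 = 11
Final: R1 = 11

11


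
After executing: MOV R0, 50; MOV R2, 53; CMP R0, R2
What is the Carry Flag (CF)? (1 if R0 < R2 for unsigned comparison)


Register state trace:
  MOV R0, 50  → R0 = 50
  MOV R2, 53  → R2 = 53
  CMP R0, R2  → unsigned 50 - 53: borrow occurs
  50 < 53, so CF = 1
CF = 1

1


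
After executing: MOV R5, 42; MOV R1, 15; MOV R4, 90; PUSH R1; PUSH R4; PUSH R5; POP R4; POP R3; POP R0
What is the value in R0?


Stack trace (top is rightmost):
  MOV R5, 42  → R5 = 42
  MOV R1, 15  → R1 = 15
  MOV R4, 90  → R4 = 90
  PUSH R1  → stack: [15]
  PUSH R4  → stack: [15, 90]
  PUSH R5  → stack: [15, 90, 42]
  POP R4  → R4 = 42, stack: [15, 90]
  POP R3  → R3 = 90, stack: [15]
  POP R0  → R0 = 15, stack: []
Final: R0 = 15

15


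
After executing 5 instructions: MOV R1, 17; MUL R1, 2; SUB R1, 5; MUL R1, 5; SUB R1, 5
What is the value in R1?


Register state trace:
  MOV R1, 17  → R1 = 17
  MUL R1, 2  → R1 = 17 * 2 = 34
  SUB R1, 5  → R1 = 34 - 5 = 29
  MUL R1, 5  → R1 = 29 * 5 = 145
  SUB R1, 5  → R1 = 145 - 5 = 140
Final: R1 = 140

140


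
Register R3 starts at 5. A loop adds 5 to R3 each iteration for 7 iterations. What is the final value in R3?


Starting value: R3 = 5
  Iter 1: R3 = 5 + 5 = 10
  Iter 2: R3 = 10 + 5 = 15
  Iter 3: R3 = 15 + 5 = 20
  Iter 4: R3 = 20 + 5 = 25
  Iter 5: R3 = 25 + 5 = 30
  Iter 6: R3 = 30 + 5 = 35
  Iter 7: R3 = 35 + 5 = 40
Final: R3 = 40

40


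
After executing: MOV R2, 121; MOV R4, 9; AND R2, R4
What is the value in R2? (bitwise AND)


Register state trace:
  MOV R2, 121  → R2 = 121 (0b01111001)
  MOV R4, 9  → R4 = 9 (0b00001001)
  AND R2, R4  → R2 = 121 AND 9 = 9 (0b00001001)
Final: R2 = 9

9


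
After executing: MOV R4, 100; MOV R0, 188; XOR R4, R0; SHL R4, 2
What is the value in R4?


Register state trace:
  MOV R4, 100  → R4 = 100 (0b01100100)
  MOV R0, 188  → R0 = 188 (0b10111100)
  XOR R4, R0  → R4 = 100 XOR 188 = 216 (0b11011000)
  SHL R4, 2  → R4 = 216 << 2 = 864
Final: R4 = 864

864


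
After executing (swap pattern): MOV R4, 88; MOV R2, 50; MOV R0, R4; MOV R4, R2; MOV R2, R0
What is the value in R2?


Register state trace (swap pattern):
  MOV R4, 88  → R4 = 88
  MOV R2, 50  → R2 = 50
  MOV R0, R4  → R0 = 88  (save R4)
  MOV R4, R2  → R4 = 50  (R4 gets R2's value)
  MOV R2, R0  → R2 = 88  (R2 gets saved value)
Final: R2 = 88

88


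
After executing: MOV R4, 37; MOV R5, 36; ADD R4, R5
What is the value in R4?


Register state trace:
  MOV R4, 37  → R4 = 37
  MOV R5, 36  → R5 = 36
  ADD R4, R5  → R4 = 37 + 36 = 73
Final: R4 = 73

73


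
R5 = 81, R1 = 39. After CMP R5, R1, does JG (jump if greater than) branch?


Trace:
  R5 = 81, R1 = 39
  CMP R5, R1  → compares 81 vs 39
  JG checks: is 81 greater than 39?
  81 > 39, so condition is true
Branch taken: Yes

Yes


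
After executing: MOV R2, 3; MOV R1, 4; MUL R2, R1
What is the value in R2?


Register state trace:
  MOV R2, 3  → R2 = 3
  MOV R1, 4  → R1 = 4
  MUL R2, R1  → R2 = 3 * 4 = 12
Final: R2 = 12

12


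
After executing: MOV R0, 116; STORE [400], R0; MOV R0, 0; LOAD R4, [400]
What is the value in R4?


Register and memory trace:
  MOV R0, 116  → R0 = 116
  STORE [400], R0  → mem[400] = 116
  MOV R0, 0  → R0 = 0
  LOAD R4, [400]  → R4 = mem[400] = 116
Final: R4 = 116

116


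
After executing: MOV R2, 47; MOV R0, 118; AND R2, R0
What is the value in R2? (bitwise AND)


Register state trace:
  MOV R2, 47  → R2 = 47 (0b00101111)
  MOV R0, 118  → R0 = 118 (0b01110110)
  AND R2, R0  → R2 = 47 AND 118 = 38 (0b00100110)
Final: R2 = 38

38


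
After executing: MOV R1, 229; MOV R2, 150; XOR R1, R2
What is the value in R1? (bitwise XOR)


Register state trace:
  MOV R1, 229  → R1 = 229 (0b11100101)
  MOV R2, 150  → R2 = 150 (0b10010110)
  XOR R1, R2  → R1 = 229 XOR 150 = 115 (0b01110011)
Final: R1 = 115

115


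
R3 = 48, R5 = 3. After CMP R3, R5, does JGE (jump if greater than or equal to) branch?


Trace:
  R3 = 48, R5 = 3
  CMP R3, R5  → compares 48 vs 3
  JGE checks: is 48 greater than or equal to 3?
  48 > 3, so condition is true
Branch taken: Yes

Yes


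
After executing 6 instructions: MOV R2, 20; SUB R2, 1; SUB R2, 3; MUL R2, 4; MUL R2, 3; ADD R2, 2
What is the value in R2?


Register state trace:
  MOV R2, 20  → R2 = 20
  SUB R2, 1  → R2 = 20 - 1 = 19
  SUB R2, 3  → R2 = 19 - 3 = 16
  MUL R2, 4  → R2 = 16 * 4 = 64
  MUL R2, 3  → R2 = 64 * 3 = 192
  ADD R2, 2  → R2 = 192 + 2 = 194
Final: R2 = 194

194


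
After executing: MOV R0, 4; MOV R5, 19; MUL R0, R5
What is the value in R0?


Register state trace:
  MOV R0, 4  → R0 = 4
  MOV R5, 19  → R5 = 19
  MUL R0, R5  → R0 = 4 * 19 = 76
Final: R0 = 76

76


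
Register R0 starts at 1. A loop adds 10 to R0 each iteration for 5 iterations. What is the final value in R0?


Starting value: R0 = 1
  Iter 1: R0 = 1 + 10 = 11
  Iter 2: R0 = 11 + 10 = 21
  Iter 3: R0 = 21 + 10 = 31
  Iter 4: R0 = 31 + 10 = 41
  Iter 5: R0 = 41 + 10 = 51
Final: R0 = 51

51


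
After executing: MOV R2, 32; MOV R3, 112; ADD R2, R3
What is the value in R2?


Register state trace:
  MOV R2, 32  → R2 = 32
  MOV R3, 112  → R3 = 112
  ADD R2, R3  → R2 = 32 + 112 = 144
Final: R2 = 144

144


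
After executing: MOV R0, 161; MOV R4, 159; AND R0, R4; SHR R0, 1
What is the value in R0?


Register state trace:
  MOV R0, 161  → R0 = 161 (0b10100001)
  MOV R4, 159  → R4 = 159 (0b10011111)
  AND R0, R4  → R0 = 161 AND 159 = 129 (0b10000001)
  SHR R0, 1  → R0 = 129 >> 1 = 64
Final: R0 = 64

64


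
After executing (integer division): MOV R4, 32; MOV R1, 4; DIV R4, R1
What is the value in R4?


Register state trace:
  MOV R4, 32  → R4 = 32
  MOV R1, 4  → R1 = 4
  DIV R4, R1  → R4 = 32 // 4 = 8
Final: R4 = 8

8


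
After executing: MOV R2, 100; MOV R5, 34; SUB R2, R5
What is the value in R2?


Register state trace:
  MOV R2, 100  → R2 = 100
  MOV R5, 34  → R5 = 34
  SUB R2, R5  → R2 = 100 - 34 = 66
Final: R2 = 66

66


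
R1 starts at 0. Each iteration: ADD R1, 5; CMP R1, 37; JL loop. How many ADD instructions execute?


Loop trace (R1 starts at 0, target 37, step 5):
  ADD #1: R1 = 0 + 5 = 5  → 5 < 37, loop
  ADD #2: R1 = 5 + 5 = 10  → 10 < 37, loop
  ADD #3: R1 = 10 + 5 = 15  → 15 < 37, loop
  ADD #4: R1 = 15 + 5 = 20  → 20 < 37, loop
  ADD #5: R1 = 20 + 5 = 25  → 25 < 37, loop
  ADD #6: R1 = 25 + 5 = 30  → 30 < 37, loop
  ADD #7: R1 = 30 + 5 = 35  → 35 < 37, loop
  ADD #8: R1 = 35 + 5 = 40  → 40 >= 37, exit
Total ADD instructions: 8

8


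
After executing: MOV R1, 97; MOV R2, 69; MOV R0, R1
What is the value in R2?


Register state trace:
  MOV R1, 97  → R1 = 97
  MOV R2, 69  → R2 = 69
  MOV R0, R1  → R0 = 97
Final: R2 = 69

69


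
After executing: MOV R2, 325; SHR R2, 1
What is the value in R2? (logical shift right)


Register state trace:
  MOV R2, 325  → R2 = 325
  SHR R2, 1  → R2 = 325 >> 1 = 325 // 2^1 = 162
Final: R2 = 162

162


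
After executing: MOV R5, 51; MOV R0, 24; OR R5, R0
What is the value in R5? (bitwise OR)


Register state trace:
  MOV R5, 51  → R5 = 51 (0b00110011)
  MOV R0, 24  → R0 = 24 (0b00011000)
  OR R5, R0   → R5 = 51 OR 24 = 59 (0b00111011)
Final: R5 = 59

59


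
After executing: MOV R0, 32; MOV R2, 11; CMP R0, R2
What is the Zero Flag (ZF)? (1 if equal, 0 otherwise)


Register state trace:
  MOV R0, 32  → R0 = 32
  MOV R2, 11  → R2 = 11
  CMP R0, R2  → computes 32 - 11 = 21
  Result is nonzero, so values are not equal
ZF = 0

0


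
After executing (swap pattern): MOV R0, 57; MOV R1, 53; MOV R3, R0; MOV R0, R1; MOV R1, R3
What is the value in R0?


Register state trace (swap pattern):
  MOV R0, 57  → R0 = 57
  MOV R1, 53  → R1 = 53
  MOV R3, R0  → R3 = 57  (save R0)
  MOV R0, R1  → R0 = 53  (R0 gets R1's value)
  MOV R1, R3  → R1 = 57  (R1 gets saved value)
Final: R0 = 53

53


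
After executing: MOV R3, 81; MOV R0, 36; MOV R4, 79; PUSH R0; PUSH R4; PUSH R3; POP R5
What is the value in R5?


Stack trace (top is rightmost):
  MOV R3, 81  → R3 = 81
  MOV R0, 36  → R0 = 36
  MOV R4, 79  → R4 = 79
  PUSH R0  → stack: [36]
  PUSH R4  → stack: [36, 79]
  PUSH R3  → stack: [36, 79, 81]
  POP R5  → R5 = 81, stack: [36, 79]
Final: R5 = 81

81


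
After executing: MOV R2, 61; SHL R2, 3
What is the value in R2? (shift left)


Register state trace:
  MOV R2, 61  → R2 = 61
  SHL R2, 3  → R2 = 61 << 3 = 61 * 2^3 = 488
Final: R2 = 488

488


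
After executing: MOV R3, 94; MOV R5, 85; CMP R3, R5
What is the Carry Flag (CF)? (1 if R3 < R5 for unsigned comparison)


Register state trace:
  MOV R3, 94  → R3 = 94
  MOV R5, 85  → R5 = 85
  CMP R3, R5  → unsigned 94 - 85: no borrow
  94 >= 85, so CF = 0
CF = 0

0


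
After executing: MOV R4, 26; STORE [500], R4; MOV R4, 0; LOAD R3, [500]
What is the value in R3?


Register and memory trace:
  MOV R4, 26  → R4 = 26
  STORE [500], R4  → mem[500] = 26
  MOV R4, 0  → R4 = 0
  LOAD R3, [500]  → R3 = mem[500] = 26
Final: R3 = 26

26


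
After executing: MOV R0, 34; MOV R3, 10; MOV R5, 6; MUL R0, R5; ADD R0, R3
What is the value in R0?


Register state trace:
  MOV R0, 34  → R0 = 34
  MOV R3, 10  → R3 = 10
  MOV R5, 6  → R5 = 6
  MUL R0, R5  → R0 = 34 * 6 = 204
  ADD R0, R3  → R0 = 204 + 10 = 214
Final: R0 = 214

214


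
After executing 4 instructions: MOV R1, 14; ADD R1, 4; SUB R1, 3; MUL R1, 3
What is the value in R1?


Register state trace:
  MOV R1, 14  → R1 = 14
  ADD R1, 4  → R1 = 14 + 4 = 18
  SUB R1, 3  → R1 = 18 - 3 = 15
  MUL R1, 3  → R1 = 15 * 3 = 45
Final: R1 = 45

45


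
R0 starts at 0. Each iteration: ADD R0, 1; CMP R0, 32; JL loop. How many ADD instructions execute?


Loop trace (R0 starts at 0, target 32, step 1):
  ADD #1: R0 = 0 + 1 = 1  → 1 < 32, loop
  ADD #2: R0 = 1 + 1 = 2  → 2 < 32, loop
  ADD #3: R0 = 2 + 1 = 3  → 3 < 32, loop
  ADD #4: R0 = 3 + 1 = 4  → 4 < 32, loop
  ADD #5: R0 = 4 + 1 = 5  → 5 < 32, loop
  ADD #6: R0 = 5 + 1 = 6  → 6 < 32, loop
  ADD #7: R0 = 6 + 1 = 7  → 7 < 32, loop
  ADD #8: R0 = 7 + 1 = 8  → 8 < 32, loop
  ADD #9: R0 = 8 + 1 = 9  → 9 < 32, loop
  ADD #10: R0 = 9 + 1 = 10  → 10 < 32, loop
  ADD #11: R0 = 10 + 1 = 11  → 11 < 32, loop
  ADD #12: R0 = 11 + 1 = 12  → 12 < 32, loop
  ADD #13: R0 = 12 + 1 = 13  → 13 < 32, loop
  ADD #14: R0 = 13 + 1 = 14  → 14 < 32, loop
  ADD #15: R0 = 14 + 1 = 15  → 15 < 32, loop
  ADD #16: R0 = 15 + 1 = 16  → 16 < 32, loop
  ADD #17: R0 = 16 + 1 = 17  → 17 < 32, loop
  ADD #18: R0 = 17 + 1 = 18  → 18 < 32, loop
  ADD #19: R0 = 18 + 1 = 19  → 19 < 32, loop
  ADD #20: R0 = 19 + 1 = 20  → 20 < 32, loop
  ADD #21: R0 = 20 + 1 = 21  → 21 < 32, loop
  ADD #22: R0 = 21 + 1 = 22  → 22 < 32, loop
  ADD #23: R0 = 22 + 1 = 23  → 23 < 32, loop
  ADD #24: R0 = 23 + 1 = 24  → 24 < 32, loop
  ADD #25: R0 = 24 + 1 = 25  → 25 < 32, loop
  ADD #26: R0 = 25 + 1 = 26  → 26 < 32, loop
  ADD #27: R0 = 26 + 1 = 27  → 27 < 32, loop
  ADD #28: R0 = 27 + 1 = 28  → 28 < 32, loop
  ADD #29: R0 = 28 + 1 = 29  → 29 < 32, loop
  ADD #30: R0 = 29 + 1 = 30  → 30 < 32, loop
  ADD #31: R0 = 30 + 1 = 31  → 31 < 32, loop
  ADD #32: R0 = 31 + 1 = 32  → 32 >= 32, exit
Total ADD instructions: 32

32


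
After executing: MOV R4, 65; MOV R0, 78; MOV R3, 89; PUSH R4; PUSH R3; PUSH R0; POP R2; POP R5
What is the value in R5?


Stack trace (top is rightmost):
  MOV R4, 65  → R4 = 65
  MOV R0, 78  → R0 = 78
  MOV R3, 89  → R3 = 89
  PUSH R4  → stack: [65]
  PUSH R3  → stack: [65, 89]
  PUSH R0  → stack: [65, 89, 78]
  POP R2  → R2 = 78, stack: [65, 89]
  POP R5  → R5 = 89, stack: [65]
Final: R5 = 89

89


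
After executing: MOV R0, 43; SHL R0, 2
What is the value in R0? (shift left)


Register state trace:
  MOV R0, 43  → R0 = 43
  SHL R0, 2  → R0 = 43 << 2 = 43 * 2^2 = 172
Final: R0 = 172

172


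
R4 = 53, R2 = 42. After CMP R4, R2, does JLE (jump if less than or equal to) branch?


Trace:
  R4 = 53, R2 = 42
  CMP R4, R2  → compares 53 vs 42
  JLE checks: is 53 less than or equal to 42?
  53 > 42, so condition is false
Branch taken: No

No


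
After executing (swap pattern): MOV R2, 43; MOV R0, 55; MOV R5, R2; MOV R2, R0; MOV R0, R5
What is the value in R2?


Register state trace (swap pattern):
  MOV R2, 43  → R2 = 43
  MOV R0, 55  → R0 = 55
  MOV R5, R2  → R5 = 43  (save R2)
  MOV R2, R0  → R2 = 55  (R2 gets R0's value)
  MOV R0, R5  → R0 = 43  (R0 gets saved value)
Final: R2 = 55

55


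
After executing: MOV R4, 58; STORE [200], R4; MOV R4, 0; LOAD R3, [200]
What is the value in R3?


Register and memory trace:
  MOV R4, 58  → R4 = 58
  STORE [200], R4  → mem[200] = 58
  MOV R4, 0  → R4 = 0
  LOAD R3, [200]  → R3 = mem[200] = 58
Final: R3 = 58

58


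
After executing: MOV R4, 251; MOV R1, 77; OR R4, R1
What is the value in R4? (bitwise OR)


Register state trace:
  MOV R4, 251  → R4 = 251 (0b11111011)
  MOV R1, 77  → R1 = 77 (0b01001101)
  OR R4, R1   → R4 = 251 OR 77 = 255 (0b11111111)
Final: R4 = 255

255


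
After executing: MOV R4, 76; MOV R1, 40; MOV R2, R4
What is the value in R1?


Register state trace:
  MOV R4, 76  → R4 = 76
  MOV R1, 40  → R1 = 40
  MOV R2, R4  → R2 = 76
Final: R1 = 40

40


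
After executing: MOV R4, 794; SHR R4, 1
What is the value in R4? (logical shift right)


Register state trace:
  MOV R4, 794  → R4 = 794
  SHR R4, 1  → R4 = 794 >> 1 = 794 // 2^1 = 397
Final: R4 = 397

397


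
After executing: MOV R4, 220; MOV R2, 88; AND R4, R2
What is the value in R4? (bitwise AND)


Register state trace:
  MOV R4, 220  → R4 = 220 (0b11011100)
  MOV R2, 88  → R2 = 88 (0b01011000)
  AND R4, R2  → R4 = 220 AND 88 = 88 (0b01011000)
Final: R4 = 88

88


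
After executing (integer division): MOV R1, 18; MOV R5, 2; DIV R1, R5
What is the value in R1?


Register state trace:
  MOV R1, 18  → R1 = 18
  MOV R5, 2  → R5 = 2
  DIV R1, R5  → R1 = 18 // 2 = 9
Final: R1 = 9

9


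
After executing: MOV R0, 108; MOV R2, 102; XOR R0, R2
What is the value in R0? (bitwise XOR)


Register state trace:
  MOV R0, 108  → R0 = 108 (0b01101100)
  MOV R2, 102  → R2 = 102 (0b01100110)
  XOR R0, R2  → R0 = 108 XOR 102 = 10 (0b00001010)
Final: R0 = 10

10


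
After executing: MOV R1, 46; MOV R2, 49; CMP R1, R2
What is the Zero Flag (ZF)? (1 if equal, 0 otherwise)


Register state trace:
  MOV R1, 46  → R1 = 46
  MOV R2, 49  → R2 = 49
  CMP R1, R2  → computes 46 - 49 = -3
  Result is nonzero, so values are not equal
ZF = 0

0


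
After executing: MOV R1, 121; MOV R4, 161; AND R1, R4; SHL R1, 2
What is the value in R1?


Register state trace:
  MOV R1, 121  → R1 = 121 (0b01111001)
  MOV R4, 161  → R4 = 161 (0b10100001)
  AND R1, R4  → R1 = 121 AND 161 = 33 (0b00100001)
  SHL R1, 2  → R1 = 33 << 2 = 132
Final: R1 = 132

132


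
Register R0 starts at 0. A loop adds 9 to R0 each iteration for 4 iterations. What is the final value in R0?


Starting value: R0 = 0
  Iter 1: R0 = 0 + 9 = 9
  Iter 2: R0 = 9 + 9 = 18
  Iter 3: R0 = 18 + 9 = 27
  Iter 4: R0 = 27 + 9 = 36
Final: R0 = 36

36


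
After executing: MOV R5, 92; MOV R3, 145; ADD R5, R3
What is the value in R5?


Register state trace:
  MOV R5, 92  → R5 = 92
  MOV R3, 145  → R3 = 145
  ADD R5, R3  → R5 = 92 + 145 = 237
Final: R5 = 237

237


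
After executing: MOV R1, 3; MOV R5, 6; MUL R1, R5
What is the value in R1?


Register state trace:
  MOV R1, 3  → R1 = 3
  MOV R5, 6  → R5 = 6
  MUL R1, R5  → R1 = 3 * 6 = 18
Final: R1 = 18

18


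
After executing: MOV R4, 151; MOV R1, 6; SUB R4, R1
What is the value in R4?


Register state trace:
  MOV R4, 151  → R4 = 151
  MOV R1, 6  → R1 = 6
  SUB R4, R1  → R4 = 151 - 6 = 145
Final: R4 = 145

145


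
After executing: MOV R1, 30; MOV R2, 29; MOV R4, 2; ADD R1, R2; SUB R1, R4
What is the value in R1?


Register state trace:
  MOV R1, 30  → R1 = 30
  MOV R2, 29  → R2 = 29
  MOV R4, 2  → R4 = 2
  ADD R1, R2  → R1 = 30 + 29 = 59
  SUB R1, R4  → R1 = 59 - 2 = 57
Final: R1 = 57

57


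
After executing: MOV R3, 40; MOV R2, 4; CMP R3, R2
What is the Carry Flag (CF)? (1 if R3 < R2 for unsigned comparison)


Register state trace:
  MOV R3, 40  → R3 = 40
  MOV R2, 4  → R2 = 4
  CMP R3, R2  → unsigned 40 - 4: no borrow
  40 >= 4, so CF = 0
CF = 0

0


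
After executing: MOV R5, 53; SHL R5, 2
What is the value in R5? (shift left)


Register state trace:
  MOV R5, 53  → R5 = 53
  SHL R5, 2  → R5 = 53 << 2 = 53 * 2^2 = 212
Final: R5 = 212

212


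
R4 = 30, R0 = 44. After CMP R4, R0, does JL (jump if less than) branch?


Trace:
  R4 = 30, R0 = 44
  CMP R4, R0  → compares 30 vs 44
  JL checks: is 30 less than 44?
  30 < 44, so condition is true
Branch taken: Yes

Yes


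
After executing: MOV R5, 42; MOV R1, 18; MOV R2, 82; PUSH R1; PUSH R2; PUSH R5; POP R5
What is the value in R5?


Stack trace (top is rightmost):
  MOV R5, 42  → R5 = 42
  MOV R1, 18  → R1 = 18
  MOV R2, 82  → R2 = 82
  PUSH R1  → stack: [18]
  PUSH R2  → stack: [18, 82]
  PUSH R5  → stack: [18, 82, 42]
  POP R5  → R5 = 42, stack: [18, 82]
Final: R5 = 42

42


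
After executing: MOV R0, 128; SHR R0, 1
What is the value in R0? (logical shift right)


Register state trace:
  MOV R0, 128  → R0 = 128
  SHR R0, 1  → R0 = 128 >> 1 = 128 // 2^1 = 64
Final: R0 = 64

64


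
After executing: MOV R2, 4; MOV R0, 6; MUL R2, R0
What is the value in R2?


Register state trace:
  MOV R2, 4  → R2 = 4
  MOV R0, 6  → R0 = 6
  MUL R2, R0  → R2 = 4 * 6 = 24
Final: R2 = 24

24


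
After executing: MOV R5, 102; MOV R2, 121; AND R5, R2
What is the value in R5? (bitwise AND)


Register state trace:
  MOV R5, 102  → R5 = 102 (0b01100110)
  MOV R2, 121  → R2 = 121 (0b01111001)
  AND R5, R2  → R5 = 102 AND 121 = 96 (0b01100000)
Final: R5 = 96

96


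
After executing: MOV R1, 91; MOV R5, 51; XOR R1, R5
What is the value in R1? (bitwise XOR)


Register state trace:
  MOV R1, 91  → R1 = 91 (0b01011011)
  MOV R5, 51  → R5 = 51 (0b00110011)
  XOR R1, R5  → R1 = 91 XOR 51 = 104 (0b01101000)
Final: R1 = 104

104


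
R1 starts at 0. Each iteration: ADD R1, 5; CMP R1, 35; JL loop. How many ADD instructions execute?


Loop trace (R1 starts at 0, target 35, step 5):
  ADD #1: R1 = 0 + 5 = 5  → 5 < 35, loop
  ADD #2: R1 = 5 + 5 = 10  → 10 < 35, loop
  ADD #3: R1 = 10 + 5 = 15  → 15 < 35, loop
  ADD #4: R1 = 15 + 5 = 20  → 20 < 35, loop
  ADD #5: R1 = 20 + 5 = 25  → 25 < 35, loop
  ADD #6: R1 = 25 + 5 = 30  → 30 < 35, loop
  ADD #7: R1 = 30 + 5 = 35  → 35 >= 35, exit
Total ADD instructions: 7

7


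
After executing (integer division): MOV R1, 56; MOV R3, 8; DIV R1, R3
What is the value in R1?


Register state trace:
  MOV R1, 56  → R1 = 56
  MOV R3, 8  → R3 = 8
  DIV R1, R3  → R1 = 56 // 8 = 7
Final: R1 = 7

7


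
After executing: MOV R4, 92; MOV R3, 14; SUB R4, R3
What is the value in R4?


Register state trace:
  MOV R4, 92  → R4 = 92
  MOV R3, 14  → R3 = 14
  SUB R4, R3  → R4 = 92 - 14 = 78
Final: R4 = 78

78


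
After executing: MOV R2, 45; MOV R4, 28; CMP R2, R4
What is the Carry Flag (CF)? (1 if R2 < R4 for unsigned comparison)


Register state trace:
  MOV R2, 45  → R2 = 45
  MOV R4, 28  → R4 = 28
  CMP R2, R4  → unsigned 45 - 28: no borrow
  45 >= 28, so CF = 0
CF = 0

0


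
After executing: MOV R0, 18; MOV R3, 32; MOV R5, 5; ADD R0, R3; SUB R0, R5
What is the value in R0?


Register state trace:
  MOV R0, 18  → R0 = 18
  MOV R3, 32  → R3 = 32
  MOV R5, 5  → R5 = 5
  ADD R0, R3  → R0 = 18 + 32 = 50
  SUB R0, R5  → R0 = 50 - 5 = 45
Final: R0 = 45

45


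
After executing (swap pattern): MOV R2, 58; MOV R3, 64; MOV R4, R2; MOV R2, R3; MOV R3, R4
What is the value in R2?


Register state trace (swap pattern):
  MOV R2, 58  → R2 = 58
  MOV R3, 64  → R3 = 64
  MOV R4, R2  → R4 = 58  (save R2)
  MOV R2, R3  → R2 = 64  (R2 gets R3's value)
  MOV R3, R4  → R3 = 58  (R3 gets saved value)
Final: R2 = 64

64


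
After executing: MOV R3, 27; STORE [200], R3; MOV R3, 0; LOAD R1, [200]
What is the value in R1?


Register and memory trace:
  MOV R3, 27  → R3 = 27
  STORE [200], R3  → mem[200] = 27
  MOV R3, 0  → R3 = 0
  LOAD R1, [200]  → R1 = mem[200] = 27
Final: R1 = 27

27


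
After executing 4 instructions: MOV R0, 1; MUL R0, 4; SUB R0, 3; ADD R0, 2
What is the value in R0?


Register state trace:
  MOV R0, 1  → R0 = 1
  MUL R0, 4  → R0 = 1 * 4 = 4
  SUB R0, 3  → R0 = 4 - 3 = 1
  ADD R0, 2  → R0 = 1 + 2 = 3
Final: R0 = 3

3


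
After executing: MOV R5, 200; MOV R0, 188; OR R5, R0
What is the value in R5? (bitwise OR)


Register state trace:
  MOV R5, 200  → R5 = 200 (0b11001000)
  MOV R0, 188  → R0 = 188 (0b10111100)
  OR R5, R0   → R5 = 200 OR 188 = 252 (0b11111100)
Final: R5 = 252

252


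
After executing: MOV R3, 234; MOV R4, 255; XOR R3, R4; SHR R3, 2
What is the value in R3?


Register state trace:
  MOV R3, 234  → R3 = 234 (0b11101010)
  MOV R4, 255  → R4 = 255 (0b11111111)
  XOR R3, R4  → R3 = 234 XOR 255 = 21 (0b00010101)
  SHR R3, 2  → R3 = 21 >> 2 = 5
Final: R3 = 5

5


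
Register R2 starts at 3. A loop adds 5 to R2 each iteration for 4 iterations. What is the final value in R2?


Starting value: R2 = 3
  Iter 1: R2 = 3 + 5 = 8
  Iter 2: R2 = 8 + 5 = 13
  Iter 3: R2 = 13 + 5 = 18
  Iter 4: R2 = 18 + 5 = 23
Final: R2 = 23

23


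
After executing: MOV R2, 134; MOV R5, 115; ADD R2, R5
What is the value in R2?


Register state trace:
  MOV R2, 134  → R2 = 134
  MOV R5, 115  → R5 = 115
  ADD R2, R5  → R2 = 134 + 115 = 249
Final: R2 = 249

249


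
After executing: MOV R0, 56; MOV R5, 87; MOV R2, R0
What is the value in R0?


Register state trace:
  MOV R0, 56  → R0 = 56
  MOV R5, 87  → R5 = 87
  MOV R2, R0  → R2 = 56
Final: R0 = 56

56


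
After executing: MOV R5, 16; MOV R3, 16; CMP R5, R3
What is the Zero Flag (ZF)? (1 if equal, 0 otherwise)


Register state trace:
  MOV R5, 16  → R5 = 16
  MOV R3, 16  → R3 = 16
  CMP R5, R3  → computes 16 - 16 = 0
  Result is zero, so values are equal
ZF = 1

1


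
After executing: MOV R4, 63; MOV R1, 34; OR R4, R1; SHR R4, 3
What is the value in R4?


Register state trace:
  MOV R4, 63  → R4 = 63 (0b00111111)
  MOV R1, 34  → R1 = 34 (0b00100010)
  OR R4, R1  → R4 = 63 OR 34 = 63 (0b00111111)
  SHR R4, 3  → R4 = 63 >> 3 = 7
Final: R4 = 7

7


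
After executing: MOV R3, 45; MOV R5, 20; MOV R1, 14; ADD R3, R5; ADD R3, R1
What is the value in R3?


Register state trace:
  MOV R3, 45  → R3 = 45
  MOV R5, 20  → R5 = 20
  MOV R1, 14  → R1 = 14
  ADD R3, R5  → R3 = 45 + 20 = 65
  ADD R3, R1  → R3 = 65 + 14 = 79
Final: R3 = 79

79


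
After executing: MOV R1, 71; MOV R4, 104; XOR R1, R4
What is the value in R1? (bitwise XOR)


Register state trace:
  MOV R1, 71  → R1 = 71 (0b01000111)
  MOV R4, 104  → R4 = 104 (0b01101000)
  XOR R1, R4  → R1 = 71 XOR 104 = 47 (0b00101111)
Final: R1 = 47

47


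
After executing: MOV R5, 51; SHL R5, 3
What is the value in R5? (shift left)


Register state trace:
  MOV R5, 51  → R5 = 51
  SHL R5, 3  → R5 = 51 << 3 = 51 * 2^3 = 408
Final: R5 = 408

408
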